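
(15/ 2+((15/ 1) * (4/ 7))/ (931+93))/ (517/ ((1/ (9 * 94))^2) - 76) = 13455/ 663084972032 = 0.00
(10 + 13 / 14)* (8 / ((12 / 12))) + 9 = 675 / 7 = 96.43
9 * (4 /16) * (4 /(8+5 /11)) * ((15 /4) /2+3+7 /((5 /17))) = 30.52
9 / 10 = 0.90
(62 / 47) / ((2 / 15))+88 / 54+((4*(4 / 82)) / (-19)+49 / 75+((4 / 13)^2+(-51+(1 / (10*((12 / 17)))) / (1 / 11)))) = -1242319002629 / 33413023800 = -37.18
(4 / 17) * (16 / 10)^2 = 256 / 425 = 0.60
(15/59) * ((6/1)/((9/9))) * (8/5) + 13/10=2207/590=3.74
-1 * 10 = -10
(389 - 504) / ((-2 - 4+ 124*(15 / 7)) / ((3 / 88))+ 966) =-161 / 12018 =-0.01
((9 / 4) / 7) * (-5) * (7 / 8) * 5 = -7.03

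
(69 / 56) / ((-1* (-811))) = 69 / 45416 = 0.00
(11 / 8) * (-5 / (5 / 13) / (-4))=143 / 32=4.47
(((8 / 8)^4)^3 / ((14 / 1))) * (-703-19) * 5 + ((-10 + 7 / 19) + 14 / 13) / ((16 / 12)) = -1827713 / 6916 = -264.27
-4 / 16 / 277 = -0.00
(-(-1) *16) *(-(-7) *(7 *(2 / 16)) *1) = 98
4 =4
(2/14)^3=1/343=0.00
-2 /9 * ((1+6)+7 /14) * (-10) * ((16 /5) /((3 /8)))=1280 /9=142.22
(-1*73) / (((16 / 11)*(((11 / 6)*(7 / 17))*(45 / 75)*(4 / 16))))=-6205 / 14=-443.21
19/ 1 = 19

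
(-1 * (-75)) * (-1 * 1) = -75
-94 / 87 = -1.08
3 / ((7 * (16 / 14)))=3 / 8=0.38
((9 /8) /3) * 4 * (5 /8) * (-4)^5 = -960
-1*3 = -3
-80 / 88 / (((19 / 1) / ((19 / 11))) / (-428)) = 4280 / 121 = 35.37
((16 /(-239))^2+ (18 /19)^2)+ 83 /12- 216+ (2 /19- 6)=-52972735045 /247448172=-214.08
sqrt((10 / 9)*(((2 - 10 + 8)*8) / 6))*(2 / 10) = 0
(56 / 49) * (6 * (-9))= -432 / 7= -61.71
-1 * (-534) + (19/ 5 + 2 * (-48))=2209/ 5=441.80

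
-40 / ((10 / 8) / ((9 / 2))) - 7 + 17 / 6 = -889 / 6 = -148.17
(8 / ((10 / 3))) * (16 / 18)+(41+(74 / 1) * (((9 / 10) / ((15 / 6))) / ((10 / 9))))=25166 / 375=67.11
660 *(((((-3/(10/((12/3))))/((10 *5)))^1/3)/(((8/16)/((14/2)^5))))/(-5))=4437048/125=35496.38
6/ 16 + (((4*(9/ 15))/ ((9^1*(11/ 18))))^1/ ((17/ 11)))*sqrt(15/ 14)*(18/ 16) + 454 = 27*sqrt(210)/ 1190 + 3635/ 8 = 454.70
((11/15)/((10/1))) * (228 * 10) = 836/5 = 167.20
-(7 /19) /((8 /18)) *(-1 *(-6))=-189 /38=-4.97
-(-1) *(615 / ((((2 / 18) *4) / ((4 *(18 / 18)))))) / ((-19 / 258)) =-1428030 / 19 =-75159.47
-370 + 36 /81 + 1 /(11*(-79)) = -2890303 /7821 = -369.56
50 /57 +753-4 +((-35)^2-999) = 55625 /57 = 975.88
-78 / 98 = -39 / 49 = -0.80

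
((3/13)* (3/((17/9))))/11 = 81/2431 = 0.03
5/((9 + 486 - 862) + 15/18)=-30/2197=-0.01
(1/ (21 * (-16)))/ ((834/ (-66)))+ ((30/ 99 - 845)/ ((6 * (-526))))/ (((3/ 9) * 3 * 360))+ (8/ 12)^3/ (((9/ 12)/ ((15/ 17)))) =43358124629/ 124035268896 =0.35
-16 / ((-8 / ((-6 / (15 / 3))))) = -12 / 5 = -2.40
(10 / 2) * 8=40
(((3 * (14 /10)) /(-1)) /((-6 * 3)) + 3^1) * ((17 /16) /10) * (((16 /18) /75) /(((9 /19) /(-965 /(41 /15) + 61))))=-2.51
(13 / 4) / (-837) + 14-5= 9.00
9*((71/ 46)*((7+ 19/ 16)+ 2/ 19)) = 1610919/ 13984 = 115.20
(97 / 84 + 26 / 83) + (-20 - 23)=-289561 / 6972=-41.53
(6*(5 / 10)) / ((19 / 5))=15 / 19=0.79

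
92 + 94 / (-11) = 918 / 11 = 83.45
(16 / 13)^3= 4096 / 2197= 1.86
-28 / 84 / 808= -1 / 2424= -0.00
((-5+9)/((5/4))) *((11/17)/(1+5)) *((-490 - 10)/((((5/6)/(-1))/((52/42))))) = 91520/357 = 256.36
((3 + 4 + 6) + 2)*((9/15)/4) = 9/4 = 2.25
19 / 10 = 1.90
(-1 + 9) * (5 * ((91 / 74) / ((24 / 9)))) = 1365 / 74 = 18.45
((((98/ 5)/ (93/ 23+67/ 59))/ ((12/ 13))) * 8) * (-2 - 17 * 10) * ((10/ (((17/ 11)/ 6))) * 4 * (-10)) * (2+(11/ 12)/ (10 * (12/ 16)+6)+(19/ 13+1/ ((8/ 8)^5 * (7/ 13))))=16310252847680/ 345627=47190331.91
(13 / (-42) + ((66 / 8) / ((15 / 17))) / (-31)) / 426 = -7957 / 5546520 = -0.00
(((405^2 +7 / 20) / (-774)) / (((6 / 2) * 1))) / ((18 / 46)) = -180.52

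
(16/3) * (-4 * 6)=-128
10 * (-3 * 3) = -90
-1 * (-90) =90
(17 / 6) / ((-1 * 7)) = -17 / 42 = -0.40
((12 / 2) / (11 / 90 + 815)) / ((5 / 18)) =1944 / 73361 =0.03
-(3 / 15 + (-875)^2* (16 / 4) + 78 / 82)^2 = -394148831483805696 / 42025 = -9378913301220.84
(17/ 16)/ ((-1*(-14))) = 17/ 224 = 0.08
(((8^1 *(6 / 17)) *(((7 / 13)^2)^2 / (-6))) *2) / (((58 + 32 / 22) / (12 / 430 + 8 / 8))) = -211288 / 154460085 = -0.00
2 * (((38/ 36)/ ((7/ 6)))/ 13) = 38/ 273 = 0.14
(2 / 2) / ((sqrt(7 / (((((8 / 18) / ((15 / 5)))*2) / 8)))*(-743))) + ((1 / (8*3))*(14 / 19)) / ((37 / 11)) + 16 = 135053 / 8436 - sqrt(21) / 46809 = 16.01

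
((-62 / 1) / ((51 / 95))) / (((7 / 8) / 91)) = -612560 / 51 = -12010.98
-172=-172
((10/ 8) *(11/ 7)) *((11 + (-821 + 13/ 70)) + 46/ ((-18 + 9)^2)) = -50472697/ 31752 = -1589.59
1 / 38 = 0.03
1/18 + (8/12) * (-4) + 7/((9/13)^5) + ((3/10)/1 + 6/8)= 50137379/1180980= 42.45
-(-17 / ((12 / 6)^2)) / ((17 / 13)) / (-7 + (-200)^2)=13 / 159972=0.00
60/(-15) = -4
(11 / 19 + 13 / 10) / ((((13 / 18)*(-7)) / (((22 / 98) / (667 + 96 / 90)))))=-1377 / 11025833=-0.00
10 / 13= 0.77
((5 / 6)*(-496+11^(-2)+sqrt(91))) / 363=-100025 / 87846+5*sqrt(91) / 2178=-1.12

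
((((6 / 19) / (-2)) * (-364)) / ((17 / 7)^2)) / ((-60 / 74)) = -329966 / 27455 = -12.02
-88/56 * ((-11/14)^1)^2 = -1331/1372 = -0.97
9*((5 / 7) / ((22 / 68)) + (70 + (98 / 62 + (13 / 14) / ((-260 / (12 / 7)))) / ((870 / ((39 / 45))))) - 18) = 118204839131 / 242280500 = 487.88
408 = 408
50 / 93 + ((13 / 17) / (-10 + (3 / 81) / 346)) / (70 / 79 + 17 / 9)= 148637960092 / 291403101147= 0.51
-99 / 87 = -33 / 29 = -1.14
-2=-2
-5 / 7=-0.71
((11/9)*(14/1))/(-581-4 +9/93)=-2387/81594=-0.03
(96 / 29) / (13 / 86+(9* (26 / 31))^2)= 7934016 / 136923761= 0.06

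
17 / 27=0.63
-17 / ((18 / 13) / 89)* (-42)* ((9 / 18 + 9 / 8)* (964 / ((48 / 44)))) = 4744969229 / 72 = 65902350.40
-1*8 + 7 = -1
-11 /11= -1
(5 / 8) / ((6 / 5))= 0.52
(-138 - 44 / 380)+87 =-4856 / 95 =-51.12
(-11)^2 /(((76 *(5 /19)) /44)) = 1331 /5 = 266.20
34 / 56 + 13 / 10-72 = -70.09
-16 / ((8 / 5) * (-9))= 10 / 9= 1.11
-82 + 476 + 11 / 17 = 6709 / 17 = 394.65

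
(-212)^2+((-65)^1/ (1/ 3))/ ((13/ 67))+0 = 43939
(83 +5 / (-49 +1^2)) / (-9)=-3979 / 432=-9.21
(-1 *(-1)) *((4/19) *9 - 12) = -192/19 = -10.11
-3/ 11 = -0.27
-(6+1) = -7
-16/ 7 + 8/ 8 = -1.29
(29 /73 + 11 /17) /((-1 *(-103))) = 1296 /127823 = 0.01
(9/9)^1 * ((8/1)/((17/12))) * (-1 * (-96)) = 9216/17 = 542.12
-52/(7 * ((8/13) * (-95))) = 169/1330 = 0.13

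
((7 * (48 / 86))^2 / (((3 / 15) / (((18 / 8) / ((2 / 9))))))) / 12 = 119070 / 1849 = 64.40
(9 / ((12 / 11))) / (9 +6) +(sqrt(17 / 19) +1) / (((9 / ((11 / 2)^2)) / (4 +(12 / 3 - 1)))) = 847 * sqrt(323) / 684 +2167 / 90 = 46.33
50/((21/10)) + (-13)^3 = -45637/21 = -2173.19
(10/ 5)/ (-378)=-1/ 189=-0.01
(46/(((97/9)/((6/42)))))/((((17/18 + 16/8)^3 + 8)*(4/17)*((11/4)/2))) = 82091232/1460435977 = 0.06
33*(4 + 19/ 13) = 2343/ 13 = 180.23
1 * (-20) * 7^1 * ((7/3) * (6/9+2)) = -871.11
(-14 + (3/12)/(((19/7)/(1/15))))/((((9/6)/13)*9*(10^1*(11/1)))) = -207389/1692900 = -0.12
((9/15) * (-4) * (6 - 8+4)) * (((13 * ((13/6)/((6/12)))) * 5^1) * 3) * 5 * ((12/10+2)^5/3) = -1417674752/625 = -2268279.60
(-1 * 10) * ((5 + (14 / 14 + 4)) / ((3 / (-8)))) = 800 / 3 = 266.67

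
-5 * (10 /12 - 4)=95 /6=15.83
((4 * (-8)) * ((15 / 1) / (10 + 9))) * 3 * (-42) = 60480 / 19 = 3183.16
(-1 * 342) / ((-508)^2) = -171 / 129032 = -0.00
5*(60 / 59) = 300 / 59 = 5.08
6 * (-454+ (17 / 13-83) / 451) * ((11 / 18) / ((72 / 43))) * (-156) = 57251576 / 369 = 155153.32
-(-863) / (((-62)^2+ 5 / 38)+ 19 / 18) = 147573 / 657527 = 0.22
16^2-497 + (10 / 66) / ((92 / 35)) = -731501 / 3036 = -240.94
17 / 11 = 1.55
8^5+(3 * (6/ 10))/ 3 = 163843/ 5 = 32768.60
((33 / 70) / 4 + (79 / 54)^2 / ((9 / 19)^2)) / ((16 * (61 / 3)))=159658687 / 5378970240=0.03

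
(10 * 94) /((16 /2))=235 /2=117.50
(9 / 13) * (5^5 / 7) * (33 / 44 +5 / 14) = 871875 / 2548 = 342.18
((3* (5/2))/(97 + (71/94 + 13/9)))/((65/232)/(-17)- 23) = -8341560/2539426057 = -0.00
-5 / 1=-5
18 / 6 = 3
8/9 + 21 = 197/9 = 21.89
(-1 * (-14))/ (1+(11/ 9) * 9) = 7/ 6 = 1.17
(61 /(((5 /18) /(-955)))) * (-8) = 1677744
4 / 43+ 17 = 735 / 43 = 17.09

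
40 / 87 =0.46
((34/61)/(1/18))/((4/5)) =765/61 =12.54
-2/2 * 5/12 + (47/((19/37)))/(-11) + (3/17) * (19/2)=-301043/42636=-7.06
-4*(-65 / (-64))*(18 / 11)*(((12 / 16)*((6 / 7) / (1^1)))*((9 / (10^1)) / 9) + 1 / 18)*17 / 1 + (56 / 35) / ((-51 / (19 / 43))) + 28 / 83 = -29645368789 / 2242474080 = -13.22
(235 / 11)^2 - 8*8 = 47481 / 121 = 392.40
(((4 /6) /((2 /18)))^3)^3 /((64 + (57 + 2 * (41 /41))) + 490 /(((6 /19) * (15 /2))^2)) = 4081466880 /85193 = 47908.48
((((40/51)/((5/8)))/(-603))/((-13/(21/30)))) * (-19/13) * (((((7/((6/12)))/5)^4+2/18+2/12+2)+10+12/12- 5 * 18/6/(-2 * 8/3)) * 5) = -1856687714/29234570625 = -0.06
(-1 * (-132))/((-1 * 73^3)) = -132/389017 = -0.00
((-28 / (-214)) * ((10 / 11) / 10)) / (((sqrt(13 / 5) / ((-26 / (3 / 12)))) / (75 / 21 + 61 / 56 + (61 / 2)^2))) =-104710 * sqrt(65) / 1177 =-717.25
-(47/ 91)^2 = -2209/ 8281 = -0.27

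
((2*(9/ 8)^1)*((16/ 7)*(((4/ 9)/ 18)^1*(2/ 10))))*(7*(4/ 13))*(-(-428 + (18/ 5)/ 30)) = 342304/ 14625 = 23.41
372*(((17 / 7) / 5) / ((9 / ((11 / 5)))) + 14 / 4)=706738 / 525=1346.17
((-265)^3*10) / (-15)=37219250 / 3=12406416.67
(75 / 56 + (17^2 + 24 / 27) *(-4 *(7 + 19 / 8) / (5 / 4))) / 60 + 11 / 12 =-290315 / 2016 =-144.01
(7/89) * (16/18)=56/801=0.07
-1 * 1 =-1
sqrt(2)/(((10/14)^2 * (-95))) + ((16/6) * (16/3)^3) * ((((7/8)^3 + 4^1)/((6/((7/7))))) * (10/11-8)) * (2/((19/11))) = -1326208/513-49 * sqrt(2)/2375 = -2585.23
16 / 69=0.23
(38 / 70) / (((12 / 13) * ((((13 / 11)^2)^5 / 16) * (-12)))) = -492811067419 / 3340417302495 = -0.15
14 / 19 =0.74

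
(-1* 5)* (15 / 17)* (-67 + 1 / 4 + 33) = 10125 / 68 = 148.90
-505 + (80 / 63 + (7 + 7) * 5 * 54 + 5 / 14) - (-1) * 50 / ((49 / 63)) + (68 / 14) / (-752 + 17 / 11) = 3474976793 / 1040130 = 3340.91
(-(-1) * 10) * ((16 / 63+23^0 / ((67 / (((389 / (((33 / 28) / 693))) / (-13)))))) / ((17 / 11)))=-1583579800 / 932841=-1697.59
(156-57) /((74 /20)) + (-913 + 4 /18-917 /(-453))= -44450008 /50283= -884.00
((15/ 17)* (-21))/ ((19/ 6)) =-1890/ 323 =-5.85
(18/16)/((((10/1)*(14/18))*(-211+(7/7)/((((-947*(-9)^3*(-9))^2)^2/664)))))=-120716069360122498081706799201/176096429081383634238697226709520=-0.00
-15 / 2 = -7.50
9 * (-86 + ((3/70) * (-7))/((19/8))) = -73638/95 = -775.14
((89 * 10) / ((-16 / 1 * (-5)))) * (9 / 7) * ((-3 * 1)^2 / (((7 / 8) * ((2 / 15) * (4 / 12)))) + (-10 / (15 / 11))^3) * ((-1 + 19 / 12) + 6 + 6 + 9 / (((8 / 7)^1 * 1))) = -47681.21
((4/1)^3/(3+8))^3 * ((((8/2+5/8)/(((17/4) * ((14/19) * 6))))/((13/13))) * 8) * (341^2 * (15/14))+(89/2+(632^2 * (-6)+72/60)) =4207909609571/91630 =45922837.60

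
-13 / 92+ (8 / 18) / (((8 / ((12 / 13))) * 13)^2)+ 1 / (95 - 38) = -18530845 / 149773884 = -0.12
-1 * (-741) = 741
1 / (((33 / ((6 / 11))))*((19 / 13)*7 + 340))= 26 / 550913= 0.00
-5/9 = -0.56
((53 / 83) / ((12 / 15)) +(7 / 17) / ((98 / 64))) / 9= 14053 / 118524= 0.12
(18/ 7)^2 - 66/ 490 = 1587/ 245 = 6.48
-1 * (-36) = 36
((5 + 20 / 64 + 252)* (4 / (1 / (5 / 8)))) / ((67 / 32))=20585 / 67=307.24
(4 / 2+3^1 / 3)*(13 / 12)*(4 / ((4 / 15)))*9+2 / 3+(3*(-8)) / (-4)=5345 / 12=445.42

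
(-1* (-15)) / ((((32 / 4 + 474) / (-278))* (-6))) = 695 / 482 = 1.44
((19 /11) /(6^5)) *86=817 /42768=0.02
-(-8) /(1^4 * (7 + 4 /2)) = 0.89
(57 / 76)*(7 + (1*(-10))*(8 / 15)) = 5 / 4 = 1.25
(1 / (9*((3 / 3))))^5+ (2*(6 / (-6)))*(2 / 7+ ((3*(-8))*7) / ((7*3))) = 6377299 / 413343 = 15.43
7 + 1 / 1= 8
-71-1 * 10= -81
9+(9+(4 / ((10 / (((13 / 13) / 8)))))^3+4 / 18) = 1312009 / 72000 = 18.22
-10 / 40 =-1 / 4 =-0.25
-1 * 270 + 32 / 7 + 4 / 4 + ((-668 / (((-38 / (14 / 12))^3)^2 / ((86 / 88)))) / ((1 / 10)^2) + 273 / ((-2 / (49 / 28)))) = -1361036822770552595 / 2704206272689152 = -503.30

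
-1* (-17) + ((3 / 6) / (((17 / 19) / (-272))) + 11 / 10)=-1339 / 10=-133.90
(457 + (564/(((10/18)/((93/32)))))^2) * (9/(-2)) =-125358691401/3200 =-39174591.06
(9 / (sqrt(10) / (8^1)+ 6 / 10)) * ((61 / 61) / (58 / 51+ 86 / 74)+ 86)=1620177120 / 707257 - 337536900 * sqrt(10) / 707257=781.60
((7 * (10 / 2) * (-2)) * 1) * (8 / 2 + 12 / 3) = -560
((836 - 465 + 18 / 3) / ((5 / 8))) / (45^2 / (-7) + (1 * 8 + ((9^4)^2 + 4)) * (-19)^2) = 812 / 20919056205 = 0.00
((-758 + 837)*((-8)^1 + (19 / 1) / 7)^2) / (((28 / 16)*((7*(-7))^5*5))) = -432604 / 484445052035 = -0.00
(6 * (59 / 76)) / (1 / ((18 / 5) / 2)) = 1593 / 190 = 8.38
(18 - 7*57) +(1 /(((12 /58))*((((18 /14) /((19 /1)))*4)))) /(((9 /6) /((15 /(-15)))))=-127301 /324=-392.90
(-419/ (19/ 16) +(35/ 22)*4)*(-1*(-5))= -362070/ 209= -1732.39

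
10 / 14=5 / 7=0.71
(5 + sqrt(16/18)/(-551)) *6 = 30 - 4 *sqrt(2)/551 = 29.99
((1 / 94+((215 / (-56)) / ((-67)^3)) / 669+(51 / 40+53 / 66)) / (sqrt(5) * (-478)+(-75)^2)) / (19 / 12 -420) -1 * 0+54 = 54.00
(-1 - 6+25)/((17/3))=54/17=3.18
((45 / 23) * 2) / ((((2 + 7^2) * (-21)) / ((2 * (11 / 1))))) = -220 / 2737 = -0.08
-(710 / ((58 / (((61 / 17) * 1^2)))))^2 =-468939025 / 243049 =-1929.40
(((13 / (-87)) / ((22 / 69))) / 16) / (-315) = 299 / 3215520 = 0.00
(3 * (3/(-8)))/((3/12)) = -9/2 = -4.50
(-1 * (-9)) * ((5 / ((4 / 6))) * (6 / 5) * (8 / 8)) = 81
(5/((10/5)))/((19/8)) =20/19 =1.05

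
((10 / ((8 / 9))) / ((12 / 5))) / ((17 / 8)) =75 / 34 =2.21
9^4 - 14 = 6547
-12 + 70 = 58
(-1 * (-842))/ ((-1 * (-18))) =421/ 9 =46.78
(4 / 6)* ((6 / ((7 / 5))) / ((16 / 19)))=95 / 28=3.39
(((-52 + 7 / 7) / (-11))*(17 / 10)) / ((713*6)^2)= 289 / 671047080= 0.00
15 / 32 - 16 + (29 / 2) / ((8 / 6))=-149 / 32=-4.66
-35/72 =-0.49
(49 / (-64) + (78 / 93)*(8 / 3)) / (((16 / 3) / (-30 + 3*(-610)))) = -131325 / 256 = -512.99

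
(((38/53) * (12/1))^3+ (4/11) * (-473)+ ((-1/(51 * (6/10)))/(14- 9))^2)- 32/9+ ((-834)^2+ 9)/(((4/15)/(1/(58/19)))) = 23835785676350113/27880493544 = 854926.96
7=7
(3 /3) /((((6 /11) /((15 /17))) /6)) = 165 /17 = 9.71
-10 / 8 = -5 / 4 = -1.25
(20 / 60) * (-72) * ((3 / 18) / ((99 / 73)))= -292 / 99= -2.95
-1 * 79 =-79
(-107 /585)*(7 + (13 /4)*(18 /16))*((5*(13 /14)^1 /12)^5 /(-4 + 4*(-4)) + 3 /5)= -58553373182585017 /50105136395059200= -1.17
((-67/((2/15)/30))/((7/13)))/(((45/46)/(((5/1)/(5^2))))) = -40066/7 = -5723.71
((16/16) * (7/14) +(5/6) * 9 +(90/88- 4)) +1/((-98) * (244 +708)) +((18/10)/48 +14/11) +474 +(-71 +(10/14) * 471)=956677787/1282820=745.76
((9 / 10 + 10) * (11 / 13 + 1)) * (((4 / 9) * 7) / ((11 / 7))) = 85456 / 2145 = 39.84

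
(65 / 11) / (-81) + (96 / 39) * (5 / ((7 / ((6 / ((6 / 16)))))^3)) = 583635925 / 3972969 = 146.90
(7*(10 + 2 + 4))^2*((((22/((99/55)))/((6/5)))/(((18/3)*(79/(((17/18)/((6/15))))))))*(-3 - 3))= -73304000/19197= -3818.51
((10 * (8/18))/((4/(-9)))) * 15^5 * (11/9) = -9281250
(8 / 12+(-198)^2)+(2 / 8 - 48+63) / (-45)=7056779 / 180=39204.33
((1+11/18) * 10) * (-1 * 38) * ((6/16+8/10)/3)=-25897/108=-239.79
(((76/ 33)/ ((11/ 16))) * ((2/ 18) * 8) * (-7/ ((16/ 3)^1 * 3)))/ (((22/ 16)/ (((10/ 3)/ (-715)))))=68096/ 15416973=0.00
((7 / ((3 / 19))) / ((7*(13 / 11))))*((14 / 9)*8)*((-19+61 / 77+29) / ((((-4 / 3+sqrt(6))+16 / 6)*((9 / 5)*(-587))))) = 44320 / 206037-11080*sqrt(6) / 68679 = -0.18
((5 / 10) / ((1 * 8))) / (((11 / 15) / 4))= 15 / 44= 0.34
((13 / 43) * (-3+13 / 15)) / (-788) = 104 / 127065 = 0.00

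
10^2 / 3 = 100 / 3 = 33.33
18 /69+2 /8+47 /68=470 /391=1.20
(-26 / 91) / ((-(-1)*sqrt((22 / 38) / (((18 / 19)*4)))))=-12*sqrt(22) / 77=-0.73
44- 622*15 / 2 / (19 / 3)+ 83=-11582 / 19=-609.58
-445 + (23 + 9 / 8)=-3367 / 8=-420.88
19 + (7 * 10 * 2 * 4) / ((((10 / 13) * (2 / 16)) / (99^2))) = 57081043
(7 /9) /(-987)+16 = 16.00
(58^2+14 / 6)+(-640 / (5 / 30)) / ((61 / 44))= 109159 / 183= 596.50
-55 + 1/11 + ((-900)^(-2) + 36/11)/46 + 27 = -11409659989/409860000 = -27.84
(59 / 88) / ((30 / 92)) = 2.06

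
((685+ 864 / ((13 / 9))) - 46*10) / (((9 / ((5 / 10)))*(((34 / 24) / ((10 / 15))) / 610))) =2901160 / 221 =13127.42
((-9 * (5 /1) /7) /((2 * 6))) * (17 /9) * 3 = -85 /28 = -3.04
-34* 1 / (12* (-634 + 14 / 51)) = 289 / 64640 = 0.00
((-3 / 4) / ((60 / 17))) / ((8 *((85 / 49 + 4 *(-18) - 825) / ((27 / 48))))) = 7497 / 449208320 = 0.00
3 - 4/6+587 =1768/3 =589.33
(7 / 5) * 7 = 49 / 5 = 9.80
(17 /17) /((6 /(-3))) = -1 /2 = -0.50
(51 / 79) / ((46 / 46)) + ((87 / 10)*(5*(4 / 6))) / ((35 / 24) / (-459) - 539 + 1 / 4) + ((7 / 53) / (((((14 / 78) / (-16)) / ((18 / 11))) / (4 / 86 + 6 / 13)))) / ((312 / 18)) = 0.03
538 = 538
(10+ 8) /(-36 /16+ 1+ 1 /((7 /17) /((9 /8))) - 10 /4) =-336 /19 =-17.68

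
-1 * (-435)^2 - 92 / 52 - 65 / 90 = -44279233 / 234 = -189227.49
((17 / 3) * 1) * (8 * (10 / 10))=136 / 3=45.33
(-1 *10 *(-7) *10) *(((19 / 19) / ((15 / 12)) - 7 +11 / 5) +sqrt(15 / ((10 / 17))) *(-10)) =-38148.27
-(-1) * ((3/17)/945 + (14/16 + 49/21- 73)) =-69.79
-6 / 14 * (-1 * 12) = 36 / 7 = 5.14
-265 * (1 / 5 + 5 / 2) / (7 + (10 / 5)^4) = -1431 / 46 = -31.11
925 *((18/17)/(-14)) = -69.96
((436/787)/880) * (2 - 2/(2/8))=-327/86570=-0.00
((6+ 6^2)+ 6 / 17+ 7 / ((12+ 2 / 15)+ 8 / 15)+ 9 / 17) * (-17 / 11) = -28059 / 418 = -67.13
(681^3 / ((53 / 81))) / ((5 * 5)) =25581520521 / 1325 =19306807.94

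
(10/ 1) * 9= 90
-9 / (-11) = 9 / 11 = 0.82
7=7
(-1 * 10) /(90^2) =-1 /810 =-0.00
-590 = -590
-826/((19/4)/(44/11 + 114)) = -389872/19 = -20519.58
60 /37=1.62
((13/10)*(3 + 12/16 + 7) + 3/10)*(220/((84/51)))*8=106777/7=15253.86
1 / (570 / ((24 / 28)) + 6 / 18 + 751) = 3 / 4249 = 0.00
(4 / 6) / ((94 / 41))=41 / 141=0.29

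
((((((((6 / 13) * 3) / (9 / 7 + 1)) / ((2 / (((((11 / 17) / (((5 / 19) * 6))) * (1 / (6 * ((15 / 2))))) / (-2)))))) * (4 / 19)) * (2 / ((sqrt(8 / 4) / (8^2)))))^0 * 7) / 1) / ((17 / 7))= 49 / 17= 2.88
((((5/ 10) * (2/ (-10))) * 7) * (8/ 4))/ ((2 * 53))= -7/ 530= -0.01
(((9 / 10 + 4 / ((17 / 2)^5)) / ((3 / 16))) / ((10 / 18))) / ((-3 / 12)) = -1226879328 / 35496425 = -34.56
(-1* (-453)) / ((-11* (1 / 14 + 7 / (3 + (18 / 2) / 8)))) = -19026 / 817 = -23.29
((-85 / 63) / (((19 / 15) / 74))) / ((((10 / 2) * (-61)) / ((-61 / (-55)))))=1258 / 4389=0.29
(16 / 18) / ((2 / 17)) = 68 / 9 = 7.56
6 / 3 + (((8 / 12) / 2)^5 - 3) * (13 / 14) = -190 / 243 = -0.78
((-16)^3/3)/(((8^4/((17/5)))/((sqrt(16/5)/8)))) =-17 * sqrt(5)/150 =-0.25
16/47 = 0.34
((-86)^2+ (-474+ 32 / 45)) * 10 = 623044 / 9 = 69227.11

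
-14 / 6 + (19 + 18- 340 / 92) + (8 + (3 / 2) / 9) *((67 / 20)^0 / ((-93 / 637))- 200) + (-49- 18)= -1725.30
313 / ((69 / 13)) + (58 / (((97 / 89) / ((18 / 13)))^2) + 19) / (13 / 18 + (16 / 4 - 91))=9825827094095 / 170392595997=57.67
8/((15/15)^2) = 8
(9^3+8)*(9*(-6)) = -39798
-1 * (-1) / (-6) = -1 / 6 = -0.17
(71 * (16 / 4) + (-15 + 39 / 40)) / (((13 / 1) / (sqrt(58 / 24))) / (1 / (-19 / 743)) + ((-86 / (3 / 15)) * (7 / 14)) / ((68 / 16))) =-126379474024049 / 23680712384776 + 572752707631 * sqrt(87) / 236807123847760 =-5.31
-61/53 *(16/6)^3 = -31232/1431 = -21.83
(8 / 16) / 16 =1 / 32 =0.03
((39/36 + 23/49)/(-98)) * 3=-913/19208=-0.05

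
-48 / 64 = -3 / 4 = -0.75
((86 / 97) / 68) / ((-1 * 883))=-43 / 2912134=-0.00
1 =1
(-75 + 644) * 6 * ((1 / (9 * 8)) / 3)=569 / 36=15.81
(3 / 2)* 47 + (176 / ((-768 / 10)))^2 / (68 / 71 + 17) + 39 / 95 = 198707569 / 2790720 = 71.20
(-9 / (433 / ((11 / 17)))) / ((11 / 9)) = -81 / 7361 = -0.01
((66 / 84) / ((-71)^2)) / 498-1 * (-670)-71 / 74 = 669.04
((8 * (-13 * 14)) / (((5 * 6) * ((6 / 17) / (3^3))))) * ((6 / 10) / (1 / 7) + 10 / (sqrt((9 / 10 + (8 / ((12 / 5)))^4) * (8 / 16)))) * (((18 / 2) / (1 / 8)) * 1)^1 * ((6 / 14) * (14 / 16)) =-548160.79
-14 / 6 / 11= -7 / 33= -0.21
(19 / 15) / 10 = 19 / 150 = 0.13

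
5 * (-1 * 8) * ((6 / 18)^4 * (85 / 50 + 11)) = -508 / 81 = -6.27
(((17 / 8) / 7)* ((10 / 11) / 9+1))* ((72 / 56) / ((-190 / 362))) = -0.82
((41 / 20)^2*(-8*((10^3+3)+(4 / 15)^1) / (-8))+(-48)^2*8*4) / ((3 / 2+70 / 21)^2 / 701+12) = 6477.36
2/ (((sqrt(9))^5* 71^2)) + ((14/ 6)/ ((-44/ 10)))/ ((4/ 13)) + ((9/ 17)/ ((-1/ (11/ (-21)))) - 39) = -518835915953/ 12827812536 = -40.45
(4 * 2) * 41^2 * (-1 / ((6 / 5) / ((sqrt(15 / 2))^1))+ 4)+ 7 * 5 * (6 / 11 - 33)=579217 / 11 - 16810 * sqrt(30) / 3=21965.37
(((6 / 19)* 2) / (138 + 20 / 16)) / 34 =24 / 179911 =0.00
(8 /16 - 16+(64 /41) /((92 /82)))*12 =-169.30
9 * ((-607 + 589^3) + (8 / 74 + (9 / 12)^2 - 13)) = 1088701407045 / 592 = 1839022647.04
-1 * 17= -17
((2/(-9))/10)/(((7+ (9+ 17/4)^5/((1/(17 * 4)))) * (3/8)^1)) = -2048/959758898355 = -0.00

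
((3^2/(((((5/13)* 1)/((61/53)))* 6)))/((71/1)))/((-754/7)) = -1281/2182540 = -0.00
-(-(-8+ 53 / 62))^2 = -196249 / 3844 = -51.05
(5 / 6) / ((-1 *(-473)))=5 / 2838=0.00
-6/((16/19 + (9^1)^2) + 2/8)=-456/6239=-0.07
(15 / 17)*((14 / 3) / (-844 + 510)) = -35 / 2839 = -0.01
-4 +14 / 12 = -17 / 6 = -2.83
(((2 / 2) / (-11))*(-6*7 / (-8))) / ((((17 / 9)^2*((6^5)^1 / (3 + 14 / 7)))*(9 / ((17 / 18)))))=-35 / 3877632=-0.00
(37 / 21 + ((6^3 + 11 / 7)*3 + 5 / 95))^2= 68202978649 / 159201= 428407.98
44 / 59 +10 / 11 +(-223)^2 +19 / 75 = 2420651956 / 48675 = 49730.91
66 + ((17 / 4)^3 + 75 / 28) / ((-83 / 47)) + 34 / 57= 21.61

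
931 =931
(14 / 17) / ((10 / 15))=1.24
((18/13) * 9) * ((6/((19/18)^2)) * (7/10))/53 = 1102248/1243645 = 0.89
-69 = -69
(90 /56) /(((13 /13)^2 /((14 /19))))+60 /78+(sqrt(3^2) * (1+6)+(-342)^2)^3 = 790892554541983715 /494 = 1600997073971626.95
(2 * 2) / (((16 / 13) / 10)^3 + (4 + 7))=1098500 / 3021387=0.36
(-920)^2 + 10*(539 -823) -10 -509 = 843041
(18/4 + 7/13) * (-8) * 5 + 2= -2594/13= -199.54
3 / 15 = 1 / 5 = 0.20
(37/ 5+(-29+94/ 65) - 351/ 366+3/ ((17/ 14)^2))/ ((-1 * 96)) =8744597/ 44001984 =0.20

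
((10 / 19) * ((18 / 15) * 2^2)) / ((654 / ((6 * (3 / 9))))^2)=16 / 677217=0.00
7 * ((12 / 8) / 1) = 21 / 2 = 10.50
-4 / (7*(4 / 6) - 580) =6 / 863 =0.01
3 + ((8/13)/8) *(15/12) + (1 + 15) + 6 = 1305/52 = 25.10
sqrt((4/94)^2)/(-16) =-1/376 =-0.00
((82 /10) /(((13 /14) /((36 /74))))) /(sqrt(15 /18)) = 10332 * sqrt(30) /12025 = 4.71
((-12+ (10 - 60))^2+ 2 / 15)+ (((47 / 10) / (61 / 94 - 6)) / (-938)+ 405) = 6014403109 / 1415442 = 4249.13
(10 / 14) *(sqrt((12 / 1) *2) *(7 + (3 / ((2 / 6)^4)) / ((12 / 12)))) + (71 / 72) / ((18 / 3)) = 71 / 432 + 2500 *sqrt(6) / 7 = 874.98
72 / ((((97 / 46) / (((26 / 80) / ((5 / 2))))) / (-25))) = -10764 / 97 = -110.97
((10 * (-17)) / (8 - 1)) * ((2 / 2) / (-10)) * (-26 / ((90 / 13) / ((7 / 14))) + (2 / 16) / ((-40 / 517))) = -171037 / 20160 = -8.48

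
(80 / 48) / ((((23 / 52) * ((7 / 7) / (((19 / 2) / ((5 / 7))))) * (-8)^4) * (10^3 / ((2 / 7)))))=0.00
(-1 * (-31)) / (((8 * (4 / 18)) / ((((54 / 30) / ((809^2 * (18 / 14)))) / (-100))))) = -1953 / 5235848000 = -0.00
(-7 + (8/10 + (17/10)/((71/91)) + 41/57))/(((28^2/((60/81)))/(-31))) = 4142375/42833448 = 0.10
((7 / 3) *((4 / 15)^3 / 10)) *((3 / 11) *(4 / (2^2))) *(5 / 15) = 0.00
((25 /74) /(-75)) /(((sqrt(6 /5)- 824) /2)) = sqrt(30) /376831014 + 2060 /188415507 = 0.00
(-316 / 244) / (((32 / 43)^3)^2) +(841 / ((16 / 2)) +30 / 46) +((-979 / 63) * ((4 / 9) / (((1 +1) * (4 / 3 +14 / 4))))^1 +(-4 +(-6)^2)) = 1068759575001147223 / 8256906049093632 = 129.44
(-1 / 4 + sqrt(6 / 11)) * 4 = -1 + 4 * sqrt(66) / 11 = 1.95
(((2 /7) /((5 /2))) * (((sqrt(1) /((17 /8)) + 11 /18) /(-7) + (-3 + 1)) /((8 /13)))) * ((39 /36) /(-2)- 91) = 26361803 /719712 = 36.63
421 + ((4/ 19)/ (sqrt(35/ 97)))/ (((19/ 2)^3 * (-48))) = 421- 2 * sqrt(3395)/ 13683705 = 421.00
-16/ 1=-16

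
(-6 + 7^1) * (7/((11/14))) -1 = 87/11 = 7.91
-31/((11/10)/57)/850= -1767/935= -1.89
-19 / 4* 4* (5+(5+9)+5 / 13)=-368.31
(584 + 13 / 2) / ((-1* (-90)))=6.56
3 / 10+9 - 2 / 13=1189 / 130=9.15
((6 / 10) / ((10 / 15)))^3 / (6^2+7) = 729 / 43000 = 0.02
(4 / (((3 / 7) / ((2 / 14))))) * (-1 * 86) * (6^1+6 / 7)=-5504 / 7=-786.29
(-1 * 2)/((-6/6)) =2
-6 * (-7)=42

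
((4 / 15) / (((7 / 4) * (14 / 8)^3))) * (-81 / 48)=-576 / 12005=-0.05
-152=-152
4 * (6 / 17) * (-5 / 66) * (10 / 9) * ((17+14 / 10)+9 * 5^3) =-228680 / 1683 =-135.88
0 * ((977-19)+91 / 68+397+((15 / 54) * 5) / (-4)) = 0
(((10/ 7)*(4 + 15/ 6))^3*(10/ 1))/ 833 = 2746250/ 285719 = 9.61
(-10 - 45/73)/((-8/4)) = 5.31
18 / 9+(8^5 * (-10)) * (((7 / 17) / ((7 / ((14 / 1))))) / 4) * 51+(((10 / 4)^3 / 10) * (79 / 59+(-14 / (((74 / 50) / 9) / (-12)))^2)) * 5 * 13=132543750395007 / 1292336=102561369.79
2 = 2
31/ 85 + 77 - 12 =5556/ 85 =65.36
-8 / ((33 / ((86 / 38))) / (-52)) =17888 / 627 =28.53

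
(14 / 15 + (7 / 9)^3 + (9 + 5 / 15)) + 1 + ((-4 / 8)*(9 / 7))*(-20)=627524 / 25515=24.59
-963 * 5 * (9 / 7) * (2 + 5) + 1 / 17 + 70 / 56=-2946691 / 68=-43333.69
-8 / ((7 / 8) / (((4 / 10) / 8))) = -16 / 35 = -0.46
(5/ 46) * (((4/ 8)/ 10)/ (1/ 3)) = 3/ 184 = 0.02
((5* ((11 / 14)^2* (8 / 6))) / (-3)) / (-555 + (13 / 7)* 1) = 5 / 2016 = 0.00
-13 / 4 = -3.25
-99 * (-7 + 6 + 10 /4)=-297 /2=-148.50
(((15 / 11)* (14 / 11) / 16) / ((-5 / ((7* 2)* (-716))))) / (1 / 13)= 342069 / 121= 2827.02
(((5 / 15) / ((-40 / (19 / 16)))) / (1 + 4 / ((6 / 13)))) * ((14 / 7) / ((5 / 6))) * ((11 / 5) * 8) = -0.04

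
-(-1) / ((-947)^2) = 1 / 896809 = 0.00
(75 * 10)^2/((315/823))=10287500/7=1469642.86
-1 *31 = -31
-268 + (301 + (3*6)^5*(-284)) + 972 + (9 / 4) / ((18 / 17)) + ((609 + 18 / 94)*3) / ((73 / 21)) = -14729578865681 / 27448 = -536635779.13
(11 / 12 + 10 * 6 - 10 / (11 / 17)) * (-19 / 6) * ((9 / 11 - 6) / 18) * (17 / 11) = 36828137 / 574992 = 64.05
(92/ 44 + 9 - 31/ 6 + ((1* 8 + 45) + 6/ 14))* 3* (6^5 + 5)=213362801/ 154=1385472.73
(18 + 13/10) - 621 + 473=-1287/10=-128.70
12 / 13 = 0.92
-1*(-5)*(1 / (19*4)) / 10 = 1 / 152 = 0.01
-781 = -781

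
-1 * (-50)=50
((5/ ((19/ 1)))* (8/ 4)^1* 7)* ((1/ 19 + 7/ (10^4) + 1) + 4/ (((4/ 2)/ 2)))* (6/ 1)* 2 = 20162793/ 90250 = 223.41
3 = 3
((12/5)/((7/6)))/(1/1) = 72/35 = 2.06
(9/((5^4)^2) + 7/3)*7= 19140814/1171875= 16.33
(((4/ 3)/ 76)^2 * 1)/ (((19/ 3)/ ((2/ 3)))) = 2/ 61731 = 0.00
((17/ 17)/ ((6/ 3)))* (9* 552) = 2484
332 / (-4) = -83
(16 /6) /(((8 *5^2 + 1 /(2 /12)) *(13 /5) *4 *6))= 5 /24102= 0.00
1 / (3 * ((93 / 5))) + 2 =563 / 279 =2.02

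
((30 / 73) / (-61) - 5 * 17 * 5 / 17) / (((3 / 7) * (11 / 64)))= -49887040 / 146949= -339.49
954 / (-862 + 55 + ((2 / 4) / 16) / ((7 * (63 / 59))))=-13462848 / 11388325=-1.18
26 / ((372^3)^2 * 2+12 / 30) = 65 / 13250358957035521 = 0.00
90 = 90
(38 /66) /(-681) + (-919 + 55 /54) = -123778901 /134838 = -917.98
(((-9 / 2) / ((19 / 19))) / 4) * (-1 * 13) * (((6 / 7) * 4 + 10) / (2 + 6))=5499 / 224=24.55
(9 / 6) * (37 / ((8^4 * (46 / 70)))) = 3885 / 188416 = 0.02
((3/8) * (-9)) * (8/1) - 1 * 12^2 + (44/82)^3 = -11774843/68921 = -170.85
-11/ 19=-0.58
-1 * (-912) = 912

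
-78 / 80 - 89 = -3599 / 40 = -89.98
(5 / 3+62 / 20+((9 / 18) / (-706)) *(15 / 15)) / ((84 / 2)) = 100943 / 889560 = 0.11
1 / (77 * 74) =1 / 5698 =0.00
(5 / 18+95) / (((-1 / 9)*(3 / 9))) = -5145 / 2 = -2572.50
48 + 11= 59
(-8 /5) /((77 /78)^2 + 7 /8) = -97344 /112525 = -0.87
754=754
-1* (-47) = 47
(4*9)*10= 360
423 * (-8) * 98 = -331632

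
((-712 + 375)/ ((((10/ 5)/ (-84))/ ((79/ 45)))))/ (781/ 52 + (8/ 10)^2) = 96907720/ 61071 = 1586.80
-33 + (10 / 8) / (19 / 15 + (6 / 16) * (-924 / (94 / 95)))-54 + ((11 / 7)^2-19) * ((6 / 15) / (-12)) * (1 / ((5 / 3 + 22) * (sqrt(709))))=-85607436 / 983953 + 81 * sqrt(709) / 2466611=-87.00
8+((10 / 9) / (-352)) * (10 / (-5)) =6341 / 792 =8.01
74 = 74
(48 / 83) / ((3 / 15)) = 240 / 83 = 2.89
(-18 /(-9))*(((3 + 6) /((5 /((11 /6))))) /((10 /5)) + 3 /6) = 43 /10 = 4.30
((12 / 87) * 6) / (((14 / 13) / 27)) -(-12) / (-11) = 43896 / 2233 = 19.66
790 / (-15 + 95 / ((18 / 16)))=1422 / 125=11.38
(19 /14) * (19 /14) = 361 /196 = 1.84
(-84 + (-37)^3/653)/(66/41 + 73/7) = -6055987/451223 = -13.42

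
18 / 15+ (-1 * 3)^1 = -9 / 5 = -1.80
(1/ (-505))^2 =1/ 255025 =0.00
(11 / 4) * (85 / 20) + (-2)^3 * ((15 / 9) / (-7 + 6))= 1201 / 48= 25.02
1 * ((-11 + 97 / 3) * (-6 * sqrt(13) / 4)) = -32 * sqrt(13) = -115.38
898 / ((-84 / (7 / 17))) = -449 / 102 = -4.40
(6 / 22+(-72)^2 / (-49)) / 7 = -56877 / 3773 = -15.07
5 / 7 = 0.71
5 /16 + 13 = 213 /16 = 13.31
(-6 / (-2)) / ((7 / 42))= 18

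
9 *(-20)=-180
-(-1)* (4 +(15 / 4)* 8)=34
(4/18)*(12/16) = 1/6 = 0.17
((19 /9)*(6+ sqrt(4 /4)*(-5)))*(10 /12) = 95 /54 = 1.76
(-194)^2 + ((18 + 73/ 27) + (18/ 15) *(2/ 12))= 5083682/ 135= 37656.90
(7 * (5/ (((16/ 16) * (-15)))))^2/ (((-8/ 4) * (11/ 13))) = -637/ 198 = -3.22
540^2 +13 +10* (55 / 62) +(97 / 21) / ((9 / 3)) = 569540521 / 1953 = 291623.41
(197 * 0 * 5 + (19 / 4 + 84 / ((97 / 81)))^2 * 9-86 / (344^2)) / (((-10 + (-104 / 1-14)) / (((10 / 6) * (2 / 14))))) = -3267926564425 / 34800955392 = -93.90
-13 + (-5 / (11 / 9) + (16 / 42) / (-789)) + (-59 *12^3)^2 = 1894438372681676 / 182259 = 10394210286.91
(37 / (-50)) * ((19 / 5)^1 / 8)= -0.35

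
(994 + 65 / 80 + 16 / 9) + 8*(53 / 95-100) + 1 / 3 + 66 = 3657851 / 13680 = 267.39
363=363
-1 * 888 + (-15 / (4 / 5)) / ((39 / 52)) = -913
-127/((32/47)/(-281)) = 1677289/32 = 52415.28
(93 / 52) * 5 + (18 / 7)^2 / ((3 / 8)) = 67713 / 2548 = 26.57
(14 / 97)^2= 0.02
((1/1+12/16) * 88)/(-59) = -154/59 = -2.61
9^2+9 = 90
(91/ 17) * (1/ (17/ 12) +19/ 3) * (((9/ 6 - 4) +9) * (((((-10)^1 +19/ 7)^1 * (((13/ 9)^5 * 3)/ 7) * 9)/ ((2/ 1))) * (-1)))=22526717603/ 1041012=21639.25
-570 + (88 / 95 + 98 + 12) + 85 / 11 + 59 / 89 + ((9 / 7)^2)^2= -100029673213 / 223305005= -447.95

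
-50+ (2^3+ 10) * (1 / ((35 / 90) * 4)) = -269 / 7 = -38.43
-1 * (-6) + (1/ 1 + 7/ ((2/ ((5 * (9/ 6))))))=133/ 4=33.25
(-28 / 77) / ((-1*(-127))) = -4 / 1397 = -0.00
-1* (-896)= 896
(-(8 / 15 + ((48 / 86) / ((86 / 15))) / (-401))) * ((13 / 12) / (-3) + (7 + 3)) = -514331381 / 100095615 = -5.14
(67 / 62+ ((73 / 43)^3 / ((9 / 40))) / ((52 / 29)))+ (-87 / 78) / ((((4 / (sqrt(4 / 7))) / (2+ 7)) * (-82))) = 261 * sqrt(7) / 29848+ 7617781033 / 576743778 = 13.23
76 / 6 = 12.67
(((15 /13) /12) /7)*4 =5 /91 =0.05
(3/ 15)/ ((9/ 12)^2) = 16/ 45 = 0.36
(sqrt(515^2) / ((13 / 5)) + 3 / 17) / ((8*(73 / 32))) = 175256 / 16133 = 10.86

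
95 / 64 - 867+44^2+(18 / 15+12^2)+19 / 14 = 2726173 / 2240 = 1217.04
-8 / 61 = -0.13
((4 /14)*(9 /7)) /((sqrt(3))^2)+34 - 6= 1378 /49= 28.12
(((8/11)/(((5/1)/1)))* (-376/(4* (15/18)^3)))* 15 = -354.40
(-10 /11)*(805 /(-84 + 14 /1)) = 115 /11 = 10.45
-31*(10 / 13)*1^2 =-310 / 13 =-23.85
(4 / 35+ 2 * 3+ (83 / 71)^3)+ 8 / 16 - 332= -8112113757 / 25053770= -323.79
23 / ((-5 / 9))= -207 / 5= -41.40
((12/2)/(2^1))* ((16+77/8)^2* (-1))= -126075/64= -1969.92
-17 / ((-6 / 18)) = 51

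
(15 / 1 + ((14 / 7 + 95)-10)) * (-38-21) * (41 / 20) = -123369 / 10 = -12336.90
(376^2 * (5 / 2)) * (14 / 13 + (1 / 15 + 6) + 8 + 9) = 332799104 / 39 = 8533310.36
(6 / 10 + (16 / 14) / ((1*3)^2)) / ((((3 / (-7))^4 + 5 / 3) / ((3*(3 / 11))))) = 235641 / 673640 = 0.35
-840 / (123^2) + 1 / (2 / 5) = 24655 / 10086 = 2.44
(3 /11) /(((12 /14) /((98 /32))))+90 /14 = 18241 /2464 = 7.40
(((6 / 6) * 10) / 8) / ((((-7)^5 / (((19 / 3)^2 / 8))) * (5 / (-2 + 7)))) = -1805 / 4840416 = -0.00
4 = 4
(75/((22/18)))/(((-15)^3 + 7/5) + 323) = -3375/167783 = -0.02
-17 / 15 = -1.13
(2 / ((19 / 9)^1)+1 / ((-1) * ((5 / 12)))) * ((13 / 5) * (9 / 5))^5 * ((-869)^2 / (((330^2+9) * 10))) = -126933262583355657 / 56132568359375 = -2261.31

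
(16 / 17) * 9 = 144 / 17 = 8.47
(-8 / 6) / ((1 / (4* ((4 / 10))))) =-32 / 15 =-2.13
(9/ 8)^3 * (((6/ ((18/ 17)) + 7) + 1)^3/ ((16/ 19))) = 35356473/ 8192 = 4315.98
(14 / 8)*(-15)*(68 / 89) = -1785 / 89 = -20.06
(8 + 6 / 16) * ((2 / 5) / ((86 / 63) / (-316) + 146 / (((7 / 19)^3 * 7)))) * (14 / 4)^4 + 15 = 3692208126837 / 227839353440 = 16.21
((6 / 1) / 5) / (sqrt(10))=3 * sqrt(10) / 25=0.38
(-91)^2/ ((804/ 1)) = 8281/ 804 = 10.30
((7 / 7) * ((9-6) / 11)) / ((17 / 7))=21 / 187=0.11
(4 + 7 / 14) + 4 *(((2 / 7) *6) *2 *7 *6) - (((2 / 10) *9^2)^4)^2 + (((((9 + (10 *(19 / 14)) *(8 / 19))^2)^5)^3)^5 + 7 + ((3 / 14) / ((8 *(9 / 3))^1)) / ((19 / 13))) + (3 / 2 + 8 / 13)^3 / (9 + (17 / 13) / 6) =1215718201918224960830276986268246015918468735307326848467452306065285923984121753614366221102591614845483376448035385844782752508581082905352275874431652126899382709696331291251470236694365326941129239086193604311300372346387589076538646437147997498400453714457230681524946864909427488891272496569051603612695482929 / 83937342563479159282015981620915174485443526575274306010887862876929161621027195655484660987017096403649785706356188515878776264297131250000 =14483639400411273544290340000000000000000000000000000000000000000000000000000000000000000000000000000000000000000000000000000000000000000000000000000000000000000000000000000000.00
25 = 25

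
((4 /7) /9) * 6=8 /21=0.38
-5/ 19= -0.26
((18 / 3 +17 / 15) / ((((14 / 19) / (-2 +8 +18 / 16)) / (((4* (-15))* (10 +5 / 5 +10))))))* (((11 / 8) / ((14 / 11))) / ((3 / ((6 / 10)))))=-42064803 / 2240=-18778.93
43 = 43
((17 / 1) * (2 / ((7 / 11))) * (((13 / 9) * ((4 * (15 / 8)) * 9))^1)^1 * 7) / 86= 36465 / 86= 424.01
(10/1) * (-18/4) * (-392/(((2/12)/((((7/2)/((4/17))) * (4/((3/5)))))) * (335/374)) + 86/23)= 18056715030/1541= 11717530.84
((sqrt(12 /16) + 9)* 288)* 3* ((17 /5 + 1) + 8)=26784* sqrt(3) /5 + 482112 /5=105700.65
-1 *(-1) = 1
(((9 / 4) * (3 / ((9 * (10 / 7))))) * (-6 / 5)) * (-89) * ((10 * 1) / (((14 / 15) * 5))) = 2403 / 20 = 120.15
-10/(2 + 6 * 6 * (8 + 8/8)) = -5/163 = -0.03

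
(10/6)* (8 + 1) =15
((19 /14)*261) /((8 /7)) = 4959 /16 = 309.94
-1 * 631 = -631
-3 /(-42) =1 /14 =0.07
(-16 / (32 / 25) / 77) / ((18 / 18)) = -25 / 154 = -0.16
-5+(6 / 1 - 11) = -10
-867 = -867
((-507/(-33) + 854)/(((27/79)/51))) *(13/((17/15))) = 49106005/33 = 1488060.76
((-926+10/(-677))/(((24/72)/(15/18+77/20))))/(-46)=22020284/77855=282.84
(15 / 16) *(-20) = -75 / 4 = -18.75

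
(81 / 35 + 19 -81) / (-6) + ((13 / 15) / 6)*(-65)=176 / 315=0.56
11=11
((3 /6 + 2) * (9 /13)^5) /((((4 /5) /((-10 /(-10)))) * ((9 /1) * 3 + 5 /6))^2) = 66430125 /82839923816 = 0.00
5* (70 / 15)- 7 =49 / 3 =16.33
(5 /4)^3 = 1.95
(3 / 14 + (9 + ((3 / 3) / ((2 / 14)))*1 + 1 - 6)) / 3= 157 / 42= 3.74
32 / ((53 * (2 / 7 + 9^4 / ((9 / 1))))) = 224 / 270565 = 0.00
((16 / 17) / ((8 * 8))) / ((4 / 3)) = 3 / 272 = 0.01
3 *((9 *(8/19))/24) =9/19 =0.47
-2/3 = -0.67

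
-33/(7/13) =-429/7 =-61.29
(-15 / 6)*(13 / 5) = -13 / 2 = -6.50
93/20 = 4.65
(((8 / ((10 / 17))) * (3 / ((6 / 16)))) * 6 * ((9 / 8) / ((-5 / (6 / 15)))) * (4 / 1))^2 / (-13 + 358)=287649792 / 1796875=160.08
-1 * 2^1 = -2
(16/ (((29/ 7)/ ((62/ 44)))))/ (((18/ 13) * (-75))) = -11284/ 215325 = -0.05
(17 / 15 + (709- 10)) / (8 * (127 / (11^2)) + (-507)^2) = 1270742 / 466559175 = 0.00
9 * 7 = 63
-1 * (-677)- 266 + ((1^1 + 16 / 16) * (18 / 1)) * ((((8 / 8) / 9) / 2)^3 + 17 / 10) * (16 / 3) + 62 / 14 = 741.86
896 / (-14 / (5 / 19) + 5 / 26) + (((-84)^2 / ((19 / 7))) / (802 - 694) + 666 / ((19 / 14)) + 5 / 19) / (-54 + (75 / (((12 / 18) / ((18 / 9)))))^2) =-111852253897 / 6621210459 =-16.89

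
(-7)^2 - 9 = 40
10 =10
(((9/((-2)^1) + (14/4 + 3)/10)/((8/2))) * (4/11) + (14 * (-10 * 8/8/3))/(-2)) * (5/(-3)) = -1379/36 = -38.31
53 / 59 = 0.90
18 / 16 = 9 / 8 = 1.12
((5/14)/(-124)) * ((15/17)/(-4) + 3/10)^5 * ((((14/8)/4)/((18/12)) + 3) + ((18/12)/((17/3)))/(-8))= -12717914571/429084874588160000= -0.00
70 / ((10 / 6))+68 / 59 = 2546 / 59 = 43.15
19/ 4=4.75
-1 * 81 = -81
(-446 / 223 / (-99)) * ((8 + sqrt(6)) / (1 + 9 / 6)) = 4 * sqrt(6) / 495 + 32 / 495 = 0.08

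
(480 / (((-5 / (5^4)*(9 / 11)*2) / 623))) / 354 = -34265000 / 531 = -64529.19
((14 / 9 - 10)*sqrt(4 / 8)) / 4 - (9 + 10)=-19 - 19*sqrt(2) / 18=-20.49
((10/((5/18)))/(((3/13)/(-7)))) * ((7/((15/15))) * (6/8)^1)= -5733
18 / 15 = 6 / 5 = 1.20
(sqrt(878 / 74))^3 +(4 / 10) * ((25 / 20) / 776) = 1 / 1552 +439 * sqrt(16243) / 1369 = 40.87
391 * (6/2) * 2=2346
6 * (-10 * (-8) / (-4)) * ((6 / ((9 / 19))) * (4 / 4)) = -1520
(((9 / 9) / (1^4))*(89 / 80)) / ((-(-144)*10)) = 89 / 115200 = 0.00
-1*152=-152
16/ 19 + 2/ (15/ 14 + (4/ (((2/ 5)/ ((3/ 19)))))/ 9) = 2.45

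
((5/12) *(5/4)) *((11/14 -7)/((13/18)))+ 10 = 8035/1456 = 5.52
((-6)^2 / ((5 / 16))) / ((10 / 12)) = 3456 / 25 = 138.24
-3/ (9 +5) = -3/ 14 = -0.21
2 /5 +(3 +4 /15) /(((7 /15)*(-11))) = -13 /55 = -0.24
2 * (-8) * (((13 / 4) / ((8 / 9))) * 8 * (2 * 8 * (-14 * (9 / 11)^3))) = 76422528 / 1331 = 57417.38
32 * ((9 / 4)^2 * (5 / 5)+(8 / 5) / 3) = 2686 / 15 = 179.07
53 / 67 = 0.79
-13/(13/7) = -7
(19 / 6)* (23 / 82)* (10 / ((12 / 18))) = 2185 / 164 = 13.32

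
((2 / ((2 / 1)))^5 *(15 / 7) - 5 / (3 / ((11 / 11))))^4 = 10000 / 194481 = 0.05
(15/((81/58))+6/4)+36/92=15689/1242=12.63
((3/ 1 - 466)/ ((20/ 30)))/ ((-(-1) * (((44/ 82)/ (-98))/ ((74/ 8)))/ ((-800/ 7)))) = -1474979100/ 11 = -134089009.09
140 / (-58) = -70 / 29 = -2.41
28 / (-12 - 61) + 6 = 410 / 73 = 5.62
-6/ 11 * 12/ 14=-36/ 77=-0.47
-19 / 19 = -1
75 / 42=25 / 14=1.79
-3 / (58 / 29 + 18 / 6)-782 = -3913 / 5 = -782.60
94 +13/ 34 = 3209/ 34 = 94.38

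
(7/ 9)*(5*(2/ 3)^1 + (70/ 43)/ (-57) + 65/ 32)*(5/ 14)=697525/ 470592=1.48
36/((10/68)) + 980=6124/5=1224.80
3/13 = 0.23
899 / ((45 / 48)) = 14384 / 15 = 958.93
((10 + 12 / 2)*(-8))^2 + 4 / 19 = 311300 / 19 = 16384.21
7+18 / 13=109 / 13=8.38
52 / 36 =13 / 9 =1.44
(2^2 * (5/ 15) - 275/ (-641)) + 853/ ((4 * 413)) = 7238947/ 3176796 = 2.28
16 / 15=1.07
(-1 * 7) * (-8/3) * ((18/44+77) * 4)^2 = 649646816/363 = 1789660.65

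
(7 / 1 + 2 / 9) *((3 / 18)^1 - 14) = -5395 / 54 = -99.91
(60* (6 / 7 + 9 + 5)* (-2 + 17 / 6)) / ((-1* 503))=-1.48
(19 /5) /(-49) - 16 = -3939 /245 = -16.08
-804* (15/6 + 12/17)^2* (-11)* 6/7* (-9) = -1418520114/2023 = -701196.30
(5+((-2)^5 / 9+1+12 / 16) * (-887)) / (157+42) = 57835 / 7164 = 8.07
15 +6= 21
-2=-2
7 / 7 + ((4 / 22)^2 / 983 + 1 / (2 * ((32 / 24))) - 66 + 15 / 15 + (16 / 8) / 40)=-302471889 / 4757720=-63.57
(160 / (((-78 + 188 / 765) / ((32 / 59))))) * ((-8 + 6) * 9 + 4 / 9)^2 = -5432166400 / 15792471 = -343.97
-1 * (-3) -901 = -898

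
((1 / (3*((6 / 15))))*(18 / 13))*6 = 90 / 13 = 6.92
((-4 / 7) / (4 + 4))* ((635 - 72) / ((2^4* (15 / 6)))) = -563 / 560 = -1.01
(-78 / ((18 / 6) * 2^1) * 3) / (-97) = 39 / 97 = 0.40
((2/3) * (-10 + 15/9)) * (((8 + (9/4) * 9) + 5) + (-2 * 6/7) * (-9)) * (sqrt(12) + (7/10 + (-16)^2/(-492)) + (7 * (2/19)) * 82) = -9651668785/588924 - 34075 * sqrt(3)/63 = -17325.47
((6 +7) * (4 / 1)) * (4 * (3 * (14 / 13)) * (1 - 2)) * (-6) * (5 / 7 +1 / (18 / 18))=6912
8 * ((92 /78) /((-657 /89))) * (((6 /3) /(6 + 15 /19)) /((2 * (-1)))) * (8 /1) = 4978304 /3305367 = 1.51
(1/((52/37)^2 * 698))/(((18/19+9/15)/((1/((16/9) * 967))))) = 390165/1430884722176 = 0.00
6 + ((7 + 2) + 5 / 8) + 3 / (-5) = 601 / 40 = 15.02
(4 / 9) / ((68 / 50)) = 50 / 153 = 0.33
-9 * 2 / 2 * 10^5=-900000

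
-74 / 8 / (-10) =37 / 40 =0.92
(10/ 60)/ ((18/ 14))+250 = 13507/ 54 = 250.13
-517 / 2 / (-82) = 517 / 164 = 3.15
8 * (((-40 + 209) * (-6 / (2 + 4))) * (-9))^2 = 18507528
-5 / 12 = -0.42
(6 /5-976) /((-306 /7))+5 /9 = 5828 /255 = 22.85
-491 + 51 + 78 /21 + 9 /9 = -3047 /7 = -435.29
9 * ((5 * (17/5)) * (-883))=-135099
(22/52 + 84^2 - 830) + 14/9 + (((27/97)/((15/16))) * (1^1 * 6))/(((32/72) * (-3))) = 706661663/113490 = 6226.64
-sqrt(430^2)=-430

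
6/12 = 1/2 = 0.50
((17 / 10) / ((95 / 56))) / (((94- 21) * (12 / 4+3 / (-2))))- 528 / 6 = -9153248 / 104025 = -87.99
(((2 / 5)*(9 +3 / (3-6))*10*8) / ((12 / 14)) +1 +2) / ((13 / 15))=4525 / 13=348.08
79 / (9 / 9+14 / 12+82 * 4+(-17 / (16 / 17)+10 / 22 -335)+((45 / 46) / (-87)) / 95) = -528616176 / 150163169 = -3.52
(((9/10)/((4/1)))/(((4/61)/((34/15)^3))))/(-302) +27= 60855307/2265000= 26.87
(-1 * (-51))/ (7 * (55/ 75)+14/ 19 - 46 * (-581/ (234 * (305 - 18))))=23241465/ 2856482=8.14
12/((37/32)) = 10.38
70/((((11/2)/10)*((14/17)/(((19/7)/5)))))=6460/77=83.90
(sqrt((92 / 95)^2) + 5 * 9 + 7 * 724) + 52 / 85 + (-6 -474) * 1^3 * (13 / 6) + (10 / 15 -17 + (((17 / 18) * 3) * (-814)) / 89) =579587383 / 143735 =4032.33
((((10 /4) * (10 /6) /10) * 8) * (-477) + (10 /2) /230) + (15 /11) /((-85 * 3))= -13677039 /8602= -1589.98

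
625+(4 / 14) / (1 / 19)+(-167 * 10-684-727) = -17154 / 7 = -2450.57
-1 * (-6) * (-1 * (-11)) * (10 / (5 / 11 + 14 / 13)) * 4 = 1723.84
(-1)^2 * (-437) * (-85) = 37145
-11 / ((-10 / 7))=77 / 10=7.70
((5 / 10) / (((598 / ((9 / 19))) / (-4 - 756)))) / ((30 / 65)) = -15 / 23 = -0.65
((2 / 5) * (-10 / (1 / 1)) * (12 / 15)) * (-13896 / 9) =24704 / 5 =4940.80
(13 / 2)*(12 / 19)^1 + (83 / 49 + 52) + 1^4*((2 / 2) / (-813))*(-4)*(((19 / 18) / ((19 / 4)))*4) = 393764879 / 6812127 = 57.80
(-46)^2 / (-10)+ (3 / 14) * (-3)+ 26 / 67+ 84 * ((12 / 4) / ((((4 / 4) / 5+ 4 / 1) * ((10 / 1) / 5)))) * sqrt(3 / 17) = -993599 / 4690+ 30 * sqrt(51) / 17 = -199.25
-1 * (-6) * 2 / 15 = 4 / 5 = 0.80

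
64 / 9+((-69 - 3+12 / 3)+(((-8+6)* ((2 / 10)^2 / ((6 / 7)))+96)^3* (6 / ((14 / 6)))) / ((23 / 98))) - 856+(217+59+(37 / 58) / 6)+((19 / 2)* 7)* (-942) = 3602587829375533 / 375187500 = 9602099.83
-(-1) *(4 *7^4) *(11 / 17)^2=1162084 / 289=4021.05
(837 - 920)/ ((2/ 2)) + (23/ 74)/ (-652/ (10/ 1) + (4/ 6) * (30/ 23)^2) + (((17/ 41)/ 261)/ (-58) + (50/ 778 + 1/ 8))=-250725044126985715/ 3027509423351352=-82.82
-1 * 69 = -69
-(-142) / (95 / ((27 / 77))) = 3834 / 7315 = 0.52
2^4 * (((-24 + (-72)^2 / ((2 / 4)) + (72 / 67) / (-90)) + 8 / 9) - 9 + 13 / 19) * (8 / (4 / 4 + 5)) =37896313984 / 171855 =220513.30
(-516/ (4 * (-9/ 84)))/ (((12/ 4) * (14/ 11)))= 315.33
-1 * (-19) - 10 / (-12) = 119 / 6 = 19.83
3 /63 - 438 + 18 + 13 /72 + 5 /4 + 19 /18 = -210403 /504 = -417.47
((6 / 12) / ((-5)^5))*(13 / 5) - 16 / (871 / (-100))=49988677 / 27218750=1.84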